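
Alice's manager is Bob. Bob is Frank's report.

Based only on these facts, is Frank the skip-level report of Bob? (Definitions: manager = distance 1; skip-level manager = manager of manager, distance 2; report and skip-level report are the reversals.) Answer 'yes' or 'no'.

Answer: no

Derivation:
Reconstructing the manager chain from the given facts:
  Frank -> Bob -> Alice
(each arrow means 'manager of the next')
Positions in the chain (0 = top):
  position of Frank: 0
  position of Bob: 1
  position of Alice: 2

Frank is at position 0, Bob is at position 1; signed distance (j - i) = 1.
'skip-level report' requires j - i = -2. Actual distance is 1, so the relation does NOT hold.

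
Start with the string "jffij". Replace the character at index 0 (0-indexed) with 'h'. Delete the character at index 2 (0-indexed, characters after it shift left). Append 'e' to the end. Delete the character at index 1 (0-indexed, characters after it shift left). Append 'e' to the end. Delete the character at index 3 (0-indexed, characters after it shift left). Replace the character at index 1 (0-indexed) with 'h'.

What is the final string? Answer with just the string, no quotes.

Applying each edit step by step:
Start: "jffij"
Op 1 (replace idx 0: 'j' -> 'h'): "jffij" -> "hffij"
Op 2 (delete idx 2 = 'f'): "hffij" -> "hfij"
Op 3 (append 'e'): "hfij" -> "hfije"
Op 4 (delete idx 1 = 'f'): "hfije" -> "hije"
Op 5 (append 'e'): "hije" -> "hijee"
Op 6 (delete idx 3 = 'e'): "hijee" -> "hije"
Op 7 (replace idx 1: 'i' -> 'h'): "hije" -> "hhje"

Answer: hhje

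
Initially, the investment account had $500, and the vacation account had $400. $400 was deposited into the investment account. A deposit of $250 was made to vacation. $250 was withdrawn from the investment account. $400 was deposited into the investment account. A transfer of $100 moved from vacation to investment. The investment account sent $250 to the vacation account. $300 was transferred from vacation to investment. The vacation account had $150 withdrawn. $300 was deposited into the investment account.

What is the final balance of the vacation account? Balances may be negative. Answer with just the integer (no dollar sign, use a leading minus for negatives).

Answer: 350

Derivation:
Tracking account balances step by step:
Start: investment=500, vacation=400
Event 1 (deposit 400 to investment): investment: 500 + 400 = 900. Balances: investment=900, vacation=400
Event 2 (deposit 250 to vacation): vacation: 400 + 250 = 650. Balances: investment=900, vacation=650
Event 3 (withdraw 250 from investment): investment: 900 - 250 = 650. Balances: investment=650, vacation=650
Event 4 (deposit 400 to investment): investment: 650 + 400 = 1050. Balances: investment=1050, vacation=650
Event 5 (transfer 100 vacation -> investment): vacation: 650 - 100 = 550, investment: 1050 + 100 = 1150. Balances: investment=1150, vacation=550
Event 6 (transfer 250 investment -> vacation): investment: 1150 - 250 = 900, vacation: 550 + 250 = 800. Balances: investment=900, vacation=800
Event 7 (transfer 300 vacation -> investment): vacation: 800 - 300 = 500, investment: 900 + 300 = 1200. Balances: investment=1200, vacation=500
Event 8 (withdraw 150 from vacation): vacation: 500 - 150 = 350. Balances: investment=1200, vacation=350
Event 9 (deposit 300 to investment): investment: 1200 + 300 = 1500. Balances: investment=1500, vacation=350

Final balance of vacation: 350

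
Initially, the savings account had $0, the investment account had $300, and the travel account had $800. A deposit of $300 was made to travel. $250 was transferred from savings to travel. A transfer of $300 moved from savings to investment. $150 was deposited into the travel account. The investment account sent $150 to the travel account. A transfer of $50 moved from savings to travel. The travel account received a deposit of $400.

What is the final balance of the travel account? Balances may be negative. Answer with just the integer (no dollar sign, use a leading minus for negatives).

Answer: 2100

Derivation:
Tracking account balances step by step:
Start: savings=0, investment=300, travel=800
Event 1 (deposit 300 to travel): travel: 800 + 300 = 1100. Balances: savings=0, investment=300, travel=1100
Event 2 (transfer 250 savings -> travel): savings: 0 - 250 = -250, travel: 1100 + 250 = 1350. Balances: savings=-250, investment=300, travel=1350
Event 3 (transfer 300 savings -> investment): savings: -250 - 300 = -550, investment: 300 + 300 = 600. Balances: savings=-550, investment=600, travel=1350
Event 4 (deposit 150 to travel): travel: 1350 + 150 = 1500. Balances: savings=-550, investment=600, travel=1500
Event 5 (transfer 150 investment -> travel): investment: 600 - 150 = 450, travel: 1500 + 150 = 1650. Balances: savings=-550, investment=450, travel=1650
Event 6 (transfer 50 savings -> travel): savings: -550 - 50 = -600, travel: 1650 + 50 = 1700. Balances: savings=-600, investment=450, travel=1700
Event 7 (deposit 400 to travel): travel: 1700 + 400 = 2100. Balances: savings=-600, investment=450, travel=2100

Final balance of travel: 2100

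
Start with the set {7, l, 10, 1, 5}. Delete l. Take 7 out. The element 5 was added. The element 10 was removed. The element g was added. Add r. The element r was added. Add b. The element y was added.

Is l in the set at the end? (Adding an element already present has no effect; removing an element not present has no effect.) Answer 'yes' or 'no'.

Tracking the set through each operation:
Start: {1, 10, 5, 7, l}
Event 1 (remove l): removed. Set: {1, 10, 5, 7}
Event 2 (remove 7): removed. Set: {1, 10, 5}
Event 3 (add 5): already present, no change. Set: {1, 10, 5}
Event 4 (remove 10): removed. Set: {1, 5}
Event 5 (add g): added. Set: {1, 5, g}
Event 6 (add r): added. Set: {1, 5, g, r}
Event 7 (add r): already present, no change. Set: {1, 5, g, r}
Event 8 (add b): added. Set: {1, 5, b, g, r}
Event 9 (add y): added. Set: {1, 5, b, g, r, y}

Final set: {1, 5, b, g, r, y} (size 6)
l is NOT in the final set.

Answer: no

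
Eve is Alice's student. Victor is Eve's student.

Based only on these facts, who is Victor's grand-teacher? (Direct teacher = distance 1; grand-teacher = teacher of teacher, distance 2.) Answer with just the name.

Reconstructing the teacher chain from the given facts:
  Alice -> Eve -> Victor
(each arrow means 'teacher of the next')
Positions in the chain (0 = top):
  position of Alice: 0
  position of Eve: 1
  position of Victor: 2

Victor is at position 2; the grand-teacher is 2 steps up the chain, i.e. position 0: Alice.

Answer: Alice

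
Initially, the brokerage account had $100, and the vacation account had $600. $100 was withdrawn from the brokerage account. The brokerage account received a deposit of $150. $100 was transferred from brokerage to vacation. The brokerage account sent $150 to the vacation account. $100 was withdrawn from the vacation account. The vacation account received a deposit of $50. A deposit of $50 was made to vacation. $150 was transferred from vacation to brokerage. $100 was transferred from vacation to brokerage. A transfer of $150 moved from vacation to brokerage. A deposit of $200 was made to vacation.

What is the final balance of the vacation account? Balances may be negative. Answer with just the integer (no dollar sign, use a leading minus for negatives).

Tracking account balances step by step:
Start: brokerage=100, vacation=600
Event 1 (withdraw 100 from brokerage): brokerage: 100 - 100 = 0. Balances: brokerage=0, vacation=600
Event 2 (deposit 150 to brokerage): brokerage: 0 + 150 = 150. Balances: brokerage=150, vacation=600
Event 3 (transfer 100 brokerage -> vacation): brokerage: 150 - 100 = 50, vacation: 600 + 100 = 700. Balances: brokerage=50, vacation=700
Event 4 (transfer 150 brokerage -> vacation): brokerage: 50 - 150 = -100, vacation: 700 + 150 = 850. Balances: brokerage=-100, vacation=850
Event 5 (withdraw 100 from vacation): vacation: 850 - 100 = 750. Balances: brokerage=-100, vacation=750
Event 6 (deposit 50 to vacation): vacation: 750 + 50 = 800. Balances: brokerage=-100, vacation=800
Event 7 (deposit 50 to vacation): vacation: 800 + 50 = 850. Balances: brokerage=-100, vacation=850
Event 8 (transfer 150 vacation -> brokerage): vacation: 850 - 150 = 700, brokerage: -100 + 150 = 50. Balances: brokerage=50, vacation=700
Event 9 (transfer 100 vacation -> brokerage): vacation: 700 - 100 = 600, brokerage: 50 + 100 = 150. Balances: brokerage=150, vacation=600
Event 10 (transfer 150 vacation -> brokerage): vacation: 600 - 150 = 450, brokerage: 150 + 150 = 300. Balances: brokerage=300, vacation=450
Event 11 (deposit 200 to vacation): vacation: 450 + 200 = 650. Balances: brokerage=300, vacation=650

Final balance of vacation: 650

Answer: 650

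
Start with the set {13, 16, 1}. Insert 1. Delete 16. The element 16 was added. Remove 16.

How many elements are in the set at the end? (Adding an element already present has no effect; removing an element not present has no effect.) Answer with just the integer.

Tracking the set through each operation:
Start: {1, 13, 16}
Event 1 (add 1): already present, no change. Set: {1, 13, 16}
Event 2 (remove 16): removed. Set: {1, 13}
Event 3 (add 16): added. Set: {1, 13, 16}
Event 4 (remove 16): removed. Set: {1, 13}

Final set: {1, 13} (size 2)

Answer: 2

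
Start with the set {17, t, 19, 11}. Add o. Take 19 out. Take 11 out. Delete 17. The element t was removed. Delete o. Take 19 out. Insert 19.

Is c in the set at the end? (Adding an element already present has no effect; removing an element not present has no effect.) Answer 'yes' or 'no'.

Answer: no

Derivation:
Tracking the set through each operation:
Start: {11, 17, 19, t}
Event 1 (add o): added. Set: {11, 17, 19, o, t}
Event 2 (remove 19): removed. Set: {11, 17, o, t}
Event 3 (remove 11): removed. Set: {17, o, t}
Event 4 (remove 17): removed. Set: {o, t}
Event 5 (remove t): removed. Set: {o}
Event 6 (remove o): removed. Set: {}
Event 7 (remove 19): not present, no change. Set: {}
Event 8 (add 19): added. Set: {19}

Final set: {19} (size 1)
c is NOT in the final set.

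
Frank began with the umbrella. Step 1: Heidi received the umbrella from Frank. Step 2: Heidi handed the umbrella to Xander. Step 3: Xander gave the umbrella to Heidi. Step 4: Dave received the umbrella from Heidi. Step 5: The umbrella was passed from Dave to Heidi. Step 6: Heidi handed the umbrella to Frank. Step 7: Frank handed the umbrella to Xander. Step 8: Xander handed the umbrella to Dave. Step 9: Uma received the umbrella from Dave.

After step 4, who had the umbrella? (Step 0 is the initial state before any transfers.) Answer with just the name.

Answer: Dave

Derivation:
Tracking the umbrella holder through step 4:
After step 0 (start): Frank
After step 1: Heidi
After step 2: Xander
After step 3: Heidi
After step 4: Dave

At step 4, the holder is Dave.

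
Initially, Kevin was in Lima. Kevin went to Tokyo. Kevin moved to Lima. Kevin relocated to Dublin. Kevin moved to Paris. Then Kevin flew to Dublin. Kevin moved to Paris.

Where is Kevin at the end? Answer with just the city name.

Answer: Paris

Derivation:
Tracking Kevin's location:
Start: Kevin is in Lima.
After move 1: Lima -> Tokyo. Kevin is in Tokyo.
After move 2: Tokyo -> Lima. Kevin is in Lima.
After move 3: Lima -> Dublin. Kevin is in Dublin.
After move 4: Dublin -> Paris. Kevin is in Paris.
After move 5: Paris -> Dublin. Kevin is in Dublin.
After move 6: Dublin -> Paris. Kevin is in Paris.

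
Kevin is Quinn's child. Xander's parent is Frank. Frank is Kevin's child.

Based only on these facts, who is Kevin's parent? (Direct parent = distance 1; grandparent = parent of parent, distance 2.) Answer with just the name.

Answer: Quinn

Derivation:
Reconstructing the parent chain from the given facts:
  Quinn -> Kevin -> Frank -> Xander
(each arrow means 'parent of the next')
Positions in the chain (0 = top):
  position of Quinn: 0
  position of Kevin: 1
  position of Frank: 2
  position of Xander: 3

Kevin is at position 1; the parent is 1 step up the chain, i.e. position 0: Quinn.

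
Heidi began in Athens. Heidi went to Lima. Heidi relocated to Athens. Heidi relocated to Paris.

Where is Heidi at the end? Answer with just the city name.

Tracking Heidi's location:
Start: Heidi is in Athens.
After move 1: Athens -> Lima. Heidi is in Lima.
After move 2: Lima -> Athens. Heidi is in Athens.
After move 3: Athens -> Paris. Heidi is in Paris.

Answer: Paris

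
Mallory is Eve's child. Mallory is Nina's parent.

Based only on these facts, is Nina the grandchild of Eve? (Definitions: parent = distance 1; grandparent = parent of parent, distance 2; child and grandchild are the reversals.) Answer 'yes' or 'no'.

Answer: yes

Derivation:
Reconstructing the parent chain from the given facts:
  Eve -> Mallory -> Nina
(each arrow means 'parent of the next')
Positions in the chain (0 = top):
  position of Eve: 0
  position of Mallory: 1
  position of Nina: 2

Nina is at position 2, Eve is at position 0; signed distance (j - i) = -2.
'grandchild' requires j - i = -2. Actual distance is -2, so the relation HOLDS.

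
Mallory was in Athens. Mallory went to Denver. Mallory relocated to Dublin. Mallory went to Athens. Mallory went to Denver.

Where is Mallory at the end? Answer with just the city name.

Tracking Mallory's location:
Start: Mallory is in Athens.
After move 1: Athens -> Denver. Mallory is in Denver.
After move 2: Denver -> Dublin. Mallory is in Dublin.
After move 3: Dublin -> Athens. Mallory is in Athens.
After move 4: Athens -> Denver. Mallory is in Denver.

Answer: Denver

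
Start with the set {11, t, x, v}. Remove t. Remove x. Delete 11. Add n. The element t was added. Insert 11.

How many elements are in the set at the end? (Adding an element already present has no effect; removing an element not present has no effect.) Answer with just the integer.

Answer: 4

Derivation:
Tracking the set through each operation:
Start: {11, t, v, x}
Event 1 (remove t): removed. Set: {11, v, x}
Event 2 (remove x): removed. Set: {11, v}
Event 3 (remove 11): removed. Set: {v}
Event 4 (add n): added. Set: {n, v}
Event 5 (add t): added. Set: {n, t, v}
Event 6 (add 11): added. Set: {11, n, t, v}

Final set: {11, n, t, v} (size 4)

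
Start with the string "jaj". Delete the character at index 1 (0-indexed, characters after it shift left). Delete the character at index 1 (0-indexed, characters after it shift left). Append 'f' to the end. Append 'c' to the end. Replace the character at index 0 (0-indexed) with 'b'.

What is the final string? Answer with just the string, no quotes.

Answer: bfc

Derivation:
Applying each edit step by step:
Start: "jaj"
Op 1 (delete idx 1 = 'a'): "jaj" -> "jj"
Op 2 (delete idx 1 = 'j'): "jj" -> "j"
Op 3 (append 'f'): "j" -> "jf"
Op 4 (append 'c'): "jf" -> "jfc"
Op 5 (replace idx 0: 'j' -> 'b'): "jfc" -> "bfc"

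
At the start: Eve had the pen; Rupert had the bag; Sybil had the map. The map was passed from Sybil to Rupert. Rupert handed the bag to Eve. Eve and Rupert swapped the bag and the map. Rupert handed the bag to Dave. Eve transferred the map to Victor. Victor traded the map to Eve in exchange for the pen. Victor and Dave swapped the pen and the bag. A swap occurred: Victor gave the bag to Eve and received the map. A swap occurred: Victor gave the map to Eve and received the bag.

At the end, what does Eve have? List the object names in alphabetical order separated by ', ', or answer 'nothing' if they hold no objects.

Tracking all object holders:
Start: pen:Eve, bag:Rupert, map:Sybil
Event 1 (give map: Sybil -> Rupert). State: pen:Eve, bag:Rupert, map:Rupert
Event 2 (give bag: Rupert -> Eve). State: pen:Eve, bag:Eve, map:Rupert
Event 3 (swap bag<->map: now bag:Rupert, map:Eve). State: pen:Eve, bag:Rupert, map:Eve
Event 4 (give bag: Rupert -> Dave). State: pen:Eve, bag:Dave, map:Eve
Event 5 (give map: Eve -> Victor). State: pen:Eve, bag:Dave, map:Victor
Event 6 (swap map<->pen: now map:Eve, pen:Victor). State: pen:Victor, bag:Dave, map:Eve
Event 7 (swap pen<->bag: now pen:Dave, bag:Victor). State: pen:Dave, bag:Victor, map:Eve
Event 8 (swap bag<->map: now bag:Eve, map:Victor). State: pen:Dave, bag:Eve, map:Victor
Event 9 (swap map<->bag: now map:Eve, bag:Victor). State: pen:Dave, bag:Victor, map:Eve

Final state: pen:Dave, bag:Victor, map:Eve
Eve holds: map.

Answer: map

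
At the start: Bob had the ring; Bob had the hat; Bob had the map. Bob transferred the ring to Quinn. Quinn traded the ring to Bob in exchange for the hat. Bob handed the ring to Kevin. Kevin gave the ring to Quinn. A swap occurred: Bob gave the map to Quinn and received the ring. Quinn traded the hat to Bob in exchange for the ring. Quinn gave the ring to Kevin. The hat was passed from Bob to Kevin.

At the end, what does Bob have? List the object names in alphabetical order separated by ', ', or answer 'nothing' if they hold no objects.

Tracking all object holders:
Start: ring:Bob, hat:Bob, map:Bob
Event 1 (give ring: Bob -> Quinn). State: ring:Quinn, hat:Bob, map:Bob
Event 2 (swap ring<->hat: now ring:Bob, hat:Quinn). State: ring:Bob, hat:Quinn, map:Bob
Event 3 (give ring: Bob -> Kevin). State: ring:Kevin, hat:Quinn, map:Bob
Event 4 (give ring: Kevin -> Quinn). State: ring:Quinn, hat:Quinn, map:Bob
Event 5 (swap map<->ring: now map:Quinn, ring:Bob). State: ring:Bob, hat:Quinn, map:Quinn
Event 6 (swap hat<->ring: now hat:Bob, ring:Quinn). State: ring:Quinn, hat:Bob, map:Quinn
Event 7 (give ring: Quinn -> Kevin). State: ring:Kevin, hat:Bob, map:Quinn
Event 8 (give hat: Bob -> Kevin). State: ring:Kevin, hat:Kevin, map:Quinn

Final state: ring:Kevin, hat:Kevin, map:Quinn
Bob holds: (nothing).

Answer: nothing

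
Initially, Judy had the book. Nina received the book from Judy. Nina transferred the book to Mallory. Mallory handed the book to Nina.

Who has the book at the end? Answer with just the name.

Answer: Nina

Derivation:
Tracking the book through each event:
Start: Judy has the book.
After event 1: Nina has the book.
After event 2: Mallory has the book.
After event 3: Nina has the book.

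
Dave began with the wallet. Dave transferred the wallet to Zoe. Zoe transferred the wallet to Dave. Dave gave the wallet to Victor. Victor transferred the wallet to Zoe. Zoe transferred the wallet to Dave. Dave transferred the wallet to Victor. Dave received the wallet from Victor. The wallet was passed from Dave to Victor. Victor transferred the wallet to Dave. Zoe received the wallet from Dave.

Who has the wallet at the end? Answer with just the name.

Tracking the wallet through each event:
Start: Dave has the wallet.
After event 1: Zoe has the wallet.
After event 2: Dave has the wallet.
After event 3: Victor has the wallet.
After event 4: Zoe has the wallet.
After event 5: Dave has the wallet.
After event 6: Victor has the wallet.
After event 7: Dave has the wallet.
After event 8: Victor has the wallet.
After event 9: Dave has the wallet.
After event 10: Zoe has the wallet.

Answer: Zoe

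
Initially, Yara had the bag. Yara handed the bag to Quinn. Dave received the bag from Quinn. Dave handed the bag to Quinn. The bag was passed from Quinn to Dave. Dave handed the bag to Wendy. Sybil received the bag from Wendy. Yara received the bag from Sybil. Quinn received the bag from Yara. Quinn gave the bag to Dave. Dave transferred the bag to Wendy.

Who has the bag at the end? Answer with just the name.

Tracking the bag through each event:
Start: Yara has the bag.
After event 1: Quinn has the bag.
After event 2: Dave has the bag.
After event 3: Quinn has the bag.
After event 4: Dave has the bag.
After event 5: Wendy has the bag.
After event 6: Sybil has the bag.
After event 7: Yara has the bag.
After event 8: Quinn has the bag.
After event 9: Dave has the bag.
After event 10: Wendy has the bag.

Answer: Wendy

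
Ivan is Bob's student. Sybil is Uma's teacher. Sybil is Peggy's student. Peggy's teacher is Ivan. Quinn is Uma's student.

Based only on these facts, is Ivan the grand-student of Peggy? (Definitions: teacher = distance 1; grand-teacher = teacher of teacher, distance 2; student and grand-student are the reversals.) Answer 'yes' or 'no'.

Answer: no

Derivation:
Reconstructing the teacher chain from the given facts:
  Bob -> Ivan -> Peggy -> Sybil -> Uma -> Quinn
(each arrow means 'teacher of the next')
Positions in the chain (0 = top):
  position of Bob: 0
  position of Ivan: 1
  position of Peggy: 2
  position of Sybil: 3
  position of Uma: 4
  position of Quinn: 5

Ivan is at position 1, Peggy is at position 2; signed distance (j - i) = 1.
'grand-student' requires j - i = -2. Actual distance is 1, so the relation does NOT hold.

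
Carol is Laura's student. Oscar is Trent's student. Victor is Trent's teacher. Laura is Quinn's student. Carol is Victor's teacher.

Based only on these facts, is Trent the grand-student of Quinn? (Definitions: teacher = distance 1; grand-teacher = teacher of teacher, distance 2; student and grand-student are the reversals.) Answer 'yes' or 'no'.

Reconstructing the teacher chain from the given facts:
  Quinn -> Laura -> Carol -> Victor -> Trent -> Oscar
(each arrow means 'teacher of the next')
Positions in the chain (0 = top):
  position of Quinn: 0
  position of Laura: 1
  position of Carol: 2
  position of Victor: 3
  position of Trent: 4
  position of Oscar: 5

Trent is at position 4, Quinn is at position 0; signed distance (j - i) = -4.
'grand-student' requires j - i = -2. Actual distance is -4, so the relation does NOT hold.

Answer: no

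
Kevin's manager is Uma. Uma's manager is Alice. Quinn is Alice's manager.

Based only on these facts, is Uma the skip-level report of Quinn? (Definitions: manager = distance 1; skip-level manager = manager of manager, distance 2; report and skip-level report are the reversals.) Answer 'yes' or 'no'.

Answer: yes

Derivation:
Reconstructing the manager chain from the given facts:
  Quinn -> Alice -> Uma -> Kevin
(each arrow means 'manager of the next')
Positions in the chain (0 = top):
  position of Quinn: 0
  position of Alice: 1
  position of Uma: 2
  position of Kevin: 3

Uma is at position 2, Quinn is at position 0; signed distance (j - i) = -2.
'skip-level report' requires j - i = -2. Actual distance is -2, so the relation HOLDS.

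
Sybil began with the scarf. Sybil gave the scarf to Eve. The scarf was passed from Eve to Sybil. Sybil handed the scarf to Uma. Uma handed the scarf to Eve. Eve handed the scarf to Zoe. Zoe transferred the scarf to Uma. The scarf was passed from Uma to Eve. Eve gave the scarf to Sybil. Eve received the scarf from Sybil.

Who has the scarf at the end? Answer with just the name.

Tracking the scarf through each event:
Start: Sybil has the scarf.
After event 1: Eve has the scarf.
After event 2: Sybil has the scarf.
After event 3: Uma has the scarf.
After event 4: Eve has the scarf.
After event 5: Zoe has the scarf.
After event 6: Uma has the scarf.
After event 7: Eve has the scarf.
After event 8: Sybil has the scarf.
After event 9: Eve has the scarf.

Answer: Eve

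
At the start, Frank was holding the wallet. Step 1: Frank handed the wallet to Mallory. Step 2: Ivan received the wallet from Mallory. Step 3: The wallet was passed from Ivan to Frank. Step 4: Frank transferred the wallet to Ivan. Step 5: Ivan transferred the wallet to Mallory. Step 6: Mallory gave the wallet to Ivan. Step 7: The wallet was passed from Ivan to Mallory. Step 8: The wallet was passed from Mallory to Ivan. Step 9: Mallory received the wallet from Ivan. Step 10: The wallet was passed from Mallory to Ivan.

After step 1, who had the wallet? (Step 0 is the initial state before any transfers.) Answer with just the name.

Answer: Mallory

Derivation:
Tracking the wallet holder through step 1:
After step 0 (start): Frank
After step 1: Mallory

At step 1, the holder is Mallory.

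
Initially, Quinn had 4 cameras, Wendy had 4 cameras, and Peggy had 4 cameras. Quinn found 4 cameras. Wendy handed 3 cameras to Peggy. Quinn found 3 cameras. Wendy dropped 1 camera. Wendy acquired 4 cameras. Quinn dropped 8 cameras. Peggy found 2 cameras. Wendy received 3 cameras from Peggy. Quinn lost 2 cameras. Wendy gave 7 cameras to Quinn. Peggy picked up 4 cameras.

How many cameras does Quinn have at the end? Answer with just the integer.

Answer: 8

Derivation:
Tracking counts step by step:
Start: Quinn=4, Wendy=4, Peggy=4
Event 1 (Quinn +4): Quinn: 4 -> 8. State: Quinn=8, Wendy=4, Peggy=4
Event 2 (Wendy -> Peggy, 3): Wendy: 4 -> 1, Peggy: 4 -> 7. State: Quinn=8, Wendy=1, Peggy=7
Event 3 (Quinn +3): Quinn: 8 -> 11. State: Quinn=11, Wendy=1, Peggy=7
Event 4 (Wendy -1): Wendy: 1 -> 0. State: Quinn=11, Wendy=0, Peggy=7
Event 5 (Wendy +4): Wendy: 0 -> 4. State: Quinn=11, Wendy=4, Peggy=7
Event 6 (Quinn -8): Quinn: 11 -> 3. State: Quinn=3, Wendy=4, Peggy=7
Event 7 (Peggy +2): Peggy: 7 -> 9. State: Quinn=3, Wendy=4, Peggy=9
Event 8 (Peggy -> Wendy, 3): Peggy: 9 -> 6, Wendy: 4 -> 7. State: Quinn=3, Wendy=7, Peggy=6
Event 9 (Quinn -2): Quinn: 3 -> 1. State: Quinn=1, Wendy=7, Peggy=6
Event 10 (Wendy -> Quinn, 7): Wendy: 7 -> 0, Quinn: 1 -> 8. State: Quinn=8, Wendy=0, Peggy=6
Event 11 (Peggy +4): Peggy: 6 -> 10. State: Quinn=8, Wendy=0, Peggy=10

Quinn's final count: 8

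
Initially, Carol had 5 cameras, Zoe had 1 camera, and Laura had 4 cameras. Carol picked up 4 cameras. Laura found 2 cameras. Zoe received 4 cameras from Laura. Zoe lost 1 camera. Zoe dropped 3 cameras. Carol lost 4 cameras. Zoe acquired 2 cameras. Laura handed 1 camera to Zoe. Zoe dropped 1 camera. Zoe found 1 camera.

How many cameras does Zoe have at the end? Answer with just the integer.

Tracking counts step by step:
Start: Carol=5, Zoe=1, Laura=4
Event 1 (Carol +4): Carol: 5 -> 9. State: Carol=9, Zoe=1, Laura=4
Event 2 (Laura +2): Laura: 4 -> 6. State: Carol=9, Zoe=1, Laura=6
Event 3 (Laura -> Zoe, 4): Laura: 6 -> 2, Zoe: 1 -> 5. State: Carol=9, Zoe=5, Laura=2
Event 4 (Zoe -1): Zoe: 5 -> 4. State: Carol=9, Zoe=4, Laura=2
Event 5 (Zoe -3): Zoe: 4 -> 1. State: Carol=9, Zoe=1, Laura=2
Event 6 (Carol -4): Carol: 9 -> 5. State: Carol=5, Zoe=1, Laura=2
Event 7 (Zoe +2): Zoe: 1 -> 3. State: Carol=5, Zoe=3, Laura=2
Event 8 (Laura -> Zoe, 1): Laura: 2 -> 1, Zoe: 3 -> 4. State: Carol=5, Zoe=4, Laura=1
Event 9 (Zoe -1): Zoe: 4 -> 3. State: Carol=5, Zoe=3, Laura=1
Event 10 (Zoe +1): Zoe: 3 -> 4. State: Carol=5, Zoe=4, Laura=1

Zoe's final count: 4

Answer: 4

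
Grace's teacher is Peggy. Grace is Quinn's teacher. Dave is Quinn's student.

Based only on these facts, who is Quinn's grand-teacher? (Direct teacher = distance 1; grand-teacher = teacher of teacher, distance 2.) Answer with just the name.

Reconstructing the teacher chain from the given facts:
  Peggy -> Grace -> Quinn -> Dave
(each arrow means 'teacher of the next')
Positions in the chain (0 = top):
  position of Peggy: 0
  position of Grace: 1
  position of Quinn: 2
  position of Dave: 3

Quinn is at position 2; the grand-teacher is 2 steps up the chain, i.e. position 0: Peggy.

Answer: Peggy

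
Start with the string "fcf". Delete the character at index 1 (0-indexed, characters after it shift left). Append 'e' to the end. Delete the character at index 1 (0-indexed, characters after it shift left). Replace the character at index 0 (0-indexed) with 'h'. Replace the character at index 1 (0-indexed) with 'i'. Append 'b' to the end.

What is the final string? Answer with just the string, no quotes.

Applying each edit step by step:
Start: "fcf"
Op 1 (delete idx 1 = 'c'): "fcf" -> "ff"
Op 2 (append 'e'): "ff" -> "ffe"
Op 3 (delete idx 1 = 'f'): "ffe" -> "fe"
Op 4 (replace idx 0: 'f' -> 'h'): "fe" -> "he"
Op 5 (replace idx 1: 'e' -> 'i'): "he" -> "hi"
Op 6 (append 'b'): "hi" -> "hib"

Answer: hib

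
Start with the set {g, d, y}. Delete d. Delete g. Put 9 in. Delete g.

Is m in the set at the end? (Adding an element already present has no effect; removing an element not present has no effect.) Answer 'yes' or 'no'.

Answer: no

Derivation:
Tracking the set through each operation:
Start: {d, g, y}
Event 1 (remove d): removed. Set: {g, y}
Event 2 (remove g): removed. Set: {y}
Event 3 (add 9): added. Set: {9, y}
Event 4 (remove g): not present, no change. Set: {9, y}

Final set: {9, y} (size 2)
m is NOT in the final set.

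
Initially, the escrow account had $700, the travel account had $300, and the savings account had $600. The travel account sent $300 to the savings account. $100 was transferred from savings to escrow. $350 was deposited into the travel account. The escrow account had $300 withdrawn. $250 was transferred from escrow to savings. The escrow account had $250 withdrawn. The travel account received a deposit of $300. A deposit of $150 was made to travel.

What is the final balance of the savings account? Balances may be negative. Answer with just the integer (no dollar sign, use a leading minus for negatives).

Answer: 1050

Derivation:
Tracking account balances step by step:
Start: escrow=700, travel=300, savings=600
Event 1 (transfer 300 travel -> savings): travel: 300 - 300 = 0, savings: 600 + 300 = 900. Balances: escrow=700, travel=0, savings=900
Event 2 (transfer 100 savings -> escrow): savings: 900 - 100 = 800, escrow: 700 + 100 = 800. Balances: escrow=800, travel=0, savings=800
Event 3 (deposit 350 to travel): travel: 0 + 350 = 350. Balances: escrow=800, travel=350, savings=800
Event 4 (withdraw 300 from escrow): escrow: 800 - 300 = 500. Balances: escrow=500, travel=350, savings=800
Event 5 (transfer 250 escrow -> savings): escrow: 500 - 250 = 250, savings: 800 + 250 = 1050. Balances: escrow=250, travel=350, savings=1050
Event 6 (withdraw 250 from escrow): escrow: 250 - 250 = 0. Balances: escrow=0, travel=350, savings=1050
Event 7 (deposit 300 to travel): travel: 350 + 300 = 650. Balances: escrow=0, travel=650, savings=1050
Event 8 (deposit 150 to travel): travel: 650 + 150 = 800. Balances: escrow=0, travel=800, savings=1050

Final balance of savings: 1050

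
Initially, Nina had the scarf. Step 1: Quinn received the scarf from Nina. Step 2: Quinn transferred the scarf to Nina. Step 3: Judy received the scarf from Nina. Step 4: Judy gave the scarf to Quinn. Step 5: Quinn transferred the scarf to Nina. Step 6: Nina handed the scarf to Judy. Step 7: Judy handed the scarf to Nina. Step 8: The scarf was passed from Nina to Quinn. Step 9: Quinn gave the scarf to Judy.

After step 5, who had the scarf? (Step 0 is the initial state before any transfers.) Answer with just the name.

Tracking the scarf holder through step 5:
After step 0 (start): Nina
After step 1: Quinn
After step 2: Nina
After step 3: Judy
After step 4: Quinn
After step 5: Nina

At step 5, the holder is Nina.

Answer: Nina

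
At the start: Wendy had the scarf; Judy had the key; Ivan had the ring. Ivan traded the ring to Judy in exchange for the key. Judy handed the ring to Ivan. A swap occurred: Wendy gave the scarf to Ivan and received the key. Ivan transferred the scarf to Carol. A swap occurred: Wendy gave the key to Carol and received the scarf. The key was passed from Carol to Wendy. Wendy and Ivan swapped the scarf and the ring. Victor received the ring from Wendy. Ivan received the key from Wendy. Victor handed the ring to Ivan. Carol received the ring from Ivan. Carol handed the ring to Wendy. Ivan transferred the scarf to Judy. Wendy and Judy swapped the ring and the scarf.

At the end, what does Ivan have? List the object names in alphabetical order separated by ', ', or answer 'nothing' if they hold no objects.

Answer: key

Derivation:
Tracking all object holders:
Start: scarf:Wendy, key:Judy, ring:Ivan
Event 1 (swap ring<->key: now ring:Judy, key:Ivan). State: scarf:Wendy, key:Ivan, ring:Judy
Event 2 (give ring: Judy -> Ivan). State: scarf:Wendy, key:Ivan, ring:Ivan
Event 3 (swap scarf<->key: now scarf:Ivan, key:Wendy). State: scarf:Ivan, key:Wendy, ring:Ivan
Event 4 (give scarf: Ivan -> Carol). State: scarf:Carol, key:Wendy, ring:Ivan
Event 5 (swap key<->scarf: now key:Carol, scarf:Wendy). State: scarf:Wendy, key:Carol, ring:Ivan
Event 6 (give key: Carol -> Wendy). State: scarf:Wendy, key:Wendy, ring:Ivan
Event 7 (swap scarf<->ring: now scarf:Ivan, ring:Wendy). State: scarf:Ivan, key:Wendy, ring:Wendy
Event 8 (give ring: Wendy -> Victor). State: scarf:Ivan, key:Wendy, ring:Victor
Event 9 (give key: Wendy -> Ivan). State: scarf:Ivan, key:Ivan, ring:Victor
Event 10 (give ring: Victor -> Ivan). State: scarf:Ivan, key:Ivan, ring:Ivan
Event 11 (give ring: Ivan -> Carol). State: scarf:Ivan, key:Ivan, ring:Carol
Event 12 (give ring: Carol -> Wendy). State: scarf:Ivan, key:Ivan, ring:Wendy
Event 13 (give scarf: Ivan -> Judy). State: scarf:Judy, key:Ivan, ring:Wendy
Event 14 (swap ring<->scarf: now ring:Judy, scarf:Wendy). State: scarf:Wendy, key:Ivan, ring:Judy

Final state: scarf:Wendy, key:Ivan, ring:Judy
Ivan holds: key.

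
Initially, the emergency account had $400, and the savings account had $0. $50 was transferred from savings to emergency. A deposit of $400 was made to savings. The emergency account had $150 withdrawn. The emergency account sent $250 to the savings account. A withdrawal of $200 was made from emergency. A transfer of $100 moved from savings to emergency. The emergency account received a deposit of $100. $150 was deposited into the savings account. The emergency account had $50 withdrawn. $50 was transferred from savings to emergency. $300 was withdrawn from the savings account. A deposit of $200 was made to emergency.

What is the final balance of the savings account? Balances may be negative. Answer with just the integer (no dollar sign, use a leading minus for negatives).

Tracking account balances step by step:
Start: emergency=400, savings=0
Event 1 (transfer 50 savings -> emergency): savings: 0 - 50 = -50, emergency: 400 + 50 = 450. Balances: emergency=450, savings=-50
Event 2 (deposit 400 to savings): savings: -50 + 400 = 350. Balances: emergency=450, savings=350
Event 3 (withdraw 150 from emergency): emergency: 450 - 150 = 300. Balances: emergency=300, savings=350
Event 4 (transfer 250 emergency -> savings): emergency: 300 - 250 = 50, savings: 350 + 250 = 600. Balances: emergency=50, savings=600
Event 5 (withdraw 200 from emergency): emergency: 50 - 200 = -150. Balances: emergency=-150, savings=600
Event 6 (transfer 100 savings -> emergency): savings: 600 - 100 = 500, emergency: -150 + 100 = -50. Balances: emergency=-50, savings=500
Event 7 (deposit 100 to emergency): emergency: -50 + 100 = 50. Balances: emergency=50, savings=500
Event 8 (deposit 150 to savings): savings: 500 + 150 = 650. Balances: emergency=50, savings=650
Event 9 (withdraw 50 from emergency): emergency: 50 - 50 = 0. Balances: emergency=0, savings=650
Event 10 (transfer 50 savings -> emergency): savings: 650 - 50 = 600, emergency: 0 + 50 = 50. Balances: emergency=50, savings=600
Event 11 (withdraw 300 from savings): savings: 600 - 300 = 300. Balances: emergency=50, savings=300
Event 12 (deposit 200 to emergency): emergency: 50 + 200 = 250. Balances: emergency=250, savings=300

Final balance of savings: 300

Answer: 300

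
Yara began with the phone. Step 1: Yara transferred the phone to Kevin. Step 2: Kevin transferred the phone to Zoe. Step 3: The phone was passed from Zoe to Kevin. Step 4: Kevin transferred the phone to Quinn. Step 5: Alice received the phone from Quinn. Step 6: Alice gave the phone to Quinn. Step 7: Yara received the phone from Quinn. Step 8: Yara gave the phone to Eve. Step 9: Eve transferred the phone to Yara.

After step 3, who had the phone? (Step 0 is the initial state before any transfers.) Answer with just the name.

Tracking the phone holder through step 3:
After step 0 (start): Yara
After step 1: Kevin
After step 2: Zoe
After step 3: Kevin

At step 3, the holder is Kevin.

Answer: Kevin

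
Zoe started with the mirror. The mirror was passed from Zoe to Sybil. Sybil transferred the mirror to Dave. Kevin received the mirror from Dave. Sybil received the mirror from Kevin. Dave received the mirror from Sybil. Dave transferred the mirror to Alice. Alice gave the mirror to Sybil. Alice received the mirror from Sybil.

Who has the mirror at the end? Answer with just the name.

Tracking the mirror through each event:
Start: Zoe has the mirror.
After event 1: Sybil has the mirror.
After event 2: Dave has the mirror.
After event 3: Kevin has the mirror.
After event 4: Sybil has the mirror.
After event 5: Dave has the mirror.
After event 6: Alice has the mirror.
After event 7: Sybil has the mirror.
After event 8: Alice has the mirror.

Answer: Alice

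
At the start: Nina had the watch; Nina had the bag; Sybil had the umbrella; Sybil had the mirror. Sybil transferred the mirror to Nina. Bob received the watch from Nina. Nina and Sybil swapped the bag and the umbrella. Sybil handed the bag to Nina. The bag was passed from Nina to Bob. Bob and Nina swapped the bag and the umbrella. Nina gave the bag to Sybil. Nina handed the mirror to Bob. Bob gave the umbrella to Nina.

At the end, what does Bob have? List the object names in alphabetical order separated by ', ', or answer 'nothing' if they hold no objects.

Tracking all object holders:
Start: watch:Nina, bag:Nina, umbrella:Sybil, mirror:Sybil
Event 1 (give mirror: Sybil -> Nina). State: watch:Nina, bag:Nina, umbrella:Sybil, mirror:Nina
Event 2 (give watch: Nina -> Bob). State: watch:Bob, bag:Nina, umbrella:Sybil, mirror:Nina
Event 3 (swap bag<->umbrella: now bag:Sybil, umbrella:Nina). State: watch:Bob, bag:Sybil, umbrella:Nina, mirror:Nina
Event 4 (give bag: Sybil -> Nina). State: watch:Bob, bag:Nina, umbrella:Nina, mirror:Nina
Event 5 (give bag: Nina -> Bob). State: watch:Bob, bag:Bob, umbrella:Nina, mirror:Nina
Event 6 (swap bag<->umbrella: now bag:Nina, umbrella:Bob). State: watch:Bob, bag:Nina, umbrella:Bob, mirror:Nina
Event 7 (give bag: Nina -> Sybil). State: watch:Bob, bag:Sybil, umbrella:Bob, mirror:Nina
Event 8 (give mirror: Nina -> Bob). State: watch:Bob, bag:Sybil, umbrella:Bob, mirror:Bob
Event 9 (give umbrella: Bob -> Nina). State: watch:Bob, bag:Sybil, umbrella:Nina, mirror:Bob

Final state: watch:Bob, bag:Sybil, umbrella:Nina, mirror:Bob
Bob holds: mirror, watch.

Answer: mirror, watch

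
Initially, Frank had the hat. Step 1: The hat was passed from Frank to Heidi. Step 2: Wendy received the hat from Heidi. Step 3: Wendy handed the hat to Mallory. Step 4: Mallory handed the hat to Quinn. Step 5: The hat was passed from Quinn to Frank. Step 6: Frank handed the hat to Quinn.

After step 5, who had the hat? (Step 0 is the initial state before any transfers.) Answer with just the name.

Tracking the hat holder through step 5:
After step 0 (start): Frank
After step 1: Heidi
After step 2: Wendy
After step 3: Mallory
After step 4: Quinn
After step 5: Frank

At step 5, the holder is Frank.

Answer: Frank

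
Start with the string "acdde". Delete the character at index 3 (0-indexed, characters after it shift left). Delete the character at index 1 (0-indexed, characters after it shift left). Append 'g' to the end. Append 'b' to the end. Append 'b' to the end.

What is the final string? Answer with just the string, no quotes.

Answer: adegbb

Derivation:
Applying each edit step by step:
Start: "acdde"
Op 1 (delete idx 3 = 'd'): "acdde" -> "acde"
Op 2 (delete idx 1 = 'c'): "acde" -> "ade"
Op 3 (append 'g'): "ade" -> "adeg"
Op 4 (append 'b'): "adeg" -> "adegb"
Op 5 (append 'b'): "adegb" -> "adegbb"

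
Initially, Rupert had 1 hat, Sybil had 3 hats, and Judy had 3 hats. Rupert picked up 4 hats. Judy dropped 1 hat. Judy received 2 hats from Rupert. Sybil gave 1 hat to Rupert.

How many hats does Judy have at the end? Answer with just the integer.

Tracking counts step by step:
Start: Rupert=1, Sybil=3, Judy=3
Event 1 (Rupert +4): Rupert: 1 -> 5. State: Rupert=5, Sybil=3, Judy=3
Event 2 (Judy -1): Judy: 3 -> 2. State: Rupert=5, Sybil=3, Judy=2
Event 3 (Rupert -> Judy, 2): Rupert: 5 -> 3, Judy: 2 -> 4. State: Rupert=3, Sybil=3, Judy=4
Event 4 (Sybil -> Rupert, 1): Sybil: 3 -> 2, Rupert: 3 -> 4. State: Rupert=4, Sybil=2, Judy=4

Judy's final count: 4

Answer: 4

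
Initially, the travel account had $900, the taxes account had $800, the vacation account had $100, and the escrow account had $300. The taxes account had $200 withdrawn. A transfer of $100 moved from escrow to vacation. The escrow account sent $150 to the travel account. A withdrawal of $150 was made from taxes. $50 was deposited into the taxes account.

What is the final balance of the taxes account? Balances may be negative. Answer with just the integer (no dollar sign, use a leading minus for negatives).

Tracking account balances step by step:
Start: travel=900, taxes=800, vacation=100, escrow=300
Event 1 (withdraw 200 from taxes): taxes: 800 - 200 = 600. Balances: travel=900, taxes=600, vacation=100, escrow=300
Event 2 (transfer 100 escrow -> vacation): escrow: 300 - 100 = 200, vacation: 100 + 100 = 200. Balances: travel=900, taxes=600, vacation=200, escrow=200
Event 3 (transfer 150 escrow -> travel): escrow: 200 - 150 = 50, travel: 900 + 150 = 1050. Balances: travel=1050, taxes=600, vacation=200, escrow=50
Event 4 (withdraw 150 from taxes): taxes: 600 - 150 = 450. Balances: travel=1050, taxes=450, vacation=200, escrow=50
Event 5 (deposit 50 to taxes): taxes: 450 + 50 = 500. Balances: travel=1050, taxes=500, vacation=200, escrow=50

Final balance of taxes: 500

Answer: 500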